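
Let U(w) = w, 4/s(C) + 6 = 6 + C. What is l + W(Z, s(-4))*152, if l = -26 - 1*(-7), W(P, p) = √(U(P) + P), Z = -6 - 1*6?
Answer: -19 + 304*I*√6 ≈ -19.0 + 744.64*I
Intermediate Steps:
s(C) = 4/C (s(C) = 4/(-6 + (6 + C)) = 4/C)
Z = -12 (Z = -6 - 6 = -12)
W(P, p) = √2*√P (W(P, p) = √(P + P) = √(2*P) = √2*√P)
l = -19 (l = -26 + 7 = -19)
l + W(Z, s(-4))*152 = -19 + (√2*√(-12))*152 = -19 + (√2*(2*I*√3))*152 = -19 + (2*I*√6)*152 = -19 + 304*I*√6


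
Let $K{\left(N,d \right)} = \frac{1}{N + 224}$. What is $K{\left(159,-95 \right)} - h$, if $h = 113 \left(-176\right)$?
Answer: $\frac{7617105}{383} \approx 19888.0$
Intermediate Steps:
$K{\left(N,d \right)} = \frac{1}{224 + N}$
$h = -19888$
$K{\left(159,-95 \right)} - h = \frac{1}{224 + 159} - -19888 = \frac{1}{383} + 19888 = \frac{7617105}{383}$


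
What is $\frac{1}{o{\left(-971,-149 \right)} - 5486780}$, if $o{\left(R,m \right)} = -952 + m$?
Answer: $- \frac{1}{5487881} \approx -1.8222 \cdot 10^{-7}$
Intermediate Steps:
$\frac{1}{o{\left(-971,-149 \right)} - 5486780} = \frac{1}{\left(-952 - 149\right) - 5486780} = \frac{1}{-1101 - 5486780} = \frac{1}{-5487881} = - \frac{1}{5487881}$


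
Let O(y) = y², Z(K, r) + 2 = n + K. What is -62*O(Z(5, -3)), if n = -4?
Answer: -62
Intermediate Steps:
Z(K, r) = -6 + K (Z(K, r) = -2 + (-4 + K) = -6 + K)
-62*O(Z(5, -3)) = -62*(-6 + 5)² = -62*(-1)² = -62*1 = -62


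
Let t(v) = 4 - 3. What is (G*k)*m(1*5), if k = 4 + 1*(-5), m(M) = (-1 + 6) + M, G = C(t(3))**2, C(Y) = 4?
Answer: -160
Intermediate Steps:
t(v) = 1
G = 16 (G = 4**2 = 16)
m(M) = 5 + M
k = -1 (k = 4 - 5 = -1)
(G*k)*m(1*5) = (16*(-1))*(5 + 1*5) = -16*(5 + 5) = -16*10 = -160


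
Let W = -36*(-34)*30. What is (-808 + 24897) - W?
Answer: -12631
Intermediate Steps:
W = 36720 (W = 1224*30 = 36720)
(-808 + 24897) - W = (-808 + 24897) - 1*36720 = 24089 - 36720 = -12631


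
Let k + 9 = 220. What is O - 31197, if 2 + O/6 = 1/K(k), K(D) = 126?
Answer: -655388/21 ≈ -31209.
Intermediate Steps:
k = 211 (k = -9 + 220 = 211)
O = -251/21 (O = -12 + 6/126 = -12 + 6*(1/126) = -12 + 1/21 = -251/21 ≈ -11.952)
O - 31197 = -251/21 - 31197 = -655388/21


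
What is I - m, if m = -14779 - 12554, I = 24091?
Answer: 51424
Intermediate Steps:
m = -27333
I - m = 24091 - 1*(-27333) = 24091 + 27333 = 51424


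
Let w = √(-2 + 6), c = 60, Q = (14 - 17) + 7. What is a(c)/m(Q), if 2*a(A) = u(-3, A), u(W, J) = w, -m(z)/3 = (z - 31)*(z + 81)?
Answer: 1/6885 ≈ 0.00014524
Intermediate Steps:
Q = 4 (Q = -3 + 7 = 4)
m(z) = -3*(-31 + z)*(81 + z) (m(z) = -3*(z - 31)*(z + 81) = -3*(-31 + z)*(81 + z))
w = 2 (w = √4 = 2)
u(W, J) = 2
a(A) = 1 (a(A) = (½)*2 = 1)
a(c)/m(Q) = 1/(7533 - 150*4 - 3*4²) = 1/(7533 - 600 - 3*16) = 1/(7533 - 600 - 48) = 1/6885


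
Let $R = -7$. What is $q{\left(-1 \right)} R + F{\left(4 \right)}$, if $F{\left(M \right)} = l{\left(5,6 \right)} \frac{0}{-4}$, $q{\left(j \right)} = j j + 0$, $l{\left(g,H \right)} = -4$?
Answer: $-7$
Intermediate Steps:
$q{\left(j \right)} = j^{2}$ ($q{\left(j \right)} = j^{2} + 0 = j^{2}$)
$F{\left(M \right)} = 0$ ($F{\left(M \right)} = - 4 \frac{0}{-4} = - 4 \cdot 0 \left(- \frac{1}{4}\right) = \left(-4\right) 0 = 0$)
$q{\left(-1 \right)} R + F{\left(4 \right)} = \left(-1\right)^{2} \left(-7\right) + 0 = 1 \left(-7\right) + 0 = -7 + 0 = -7$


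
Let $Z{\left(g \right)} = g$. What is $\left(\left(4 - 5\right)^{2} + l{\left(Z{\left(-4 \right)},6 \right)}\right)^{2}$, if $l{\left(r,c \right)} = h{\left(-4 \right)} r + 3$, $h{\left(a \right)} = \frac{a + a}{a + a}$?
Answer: $0$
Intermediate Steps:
$h{\left(a \right)} = 1$ ($h{\left(a \right)} = \frac{2 a}{2 a} = 2 a \frac{1}{2 a} = 1$)
$l{\left(r,c \right)} = 3 + r$ ($l{\left(r,c \right)} = 1 r + 3 = r + 3 = 3 + r$)
$\left(\left(4 - 5\right)^{2} + l{\left(Z{\left(-4 \right)},6 \right)}\right)^{2} = \left(\left(4 - 5\right)^{2} + \left(3 - 4\right)\right)^{2} = \left(\left(-1\right)^{2} - 1\right)^{2} = \left(1 - 1\right)^{2} = 0^{2} = 0$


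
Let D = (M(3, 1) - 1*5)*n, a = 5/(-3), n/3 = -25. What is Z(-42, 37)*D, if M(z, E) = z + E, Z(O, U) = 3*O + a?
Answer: -9575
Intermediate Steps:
n = -75 (n = 3*(-25) = -75)
a = -5/3 (a = 5*(-⅓) = -5/3 ≈ -1.6667)
Z(O, U) = -5/3 + 3*O (Z(O, U) = 3*O - 5/3 = -5/3 + 3*O)
M(z, E) = E + z
D = 75 (D = ((1 + 3) - 1*5)*(-75) = (4 - 5)*(-75) = -1*(-75) = 75)
Z(-42, 37)*D = (-5/3 + 3*(-42))*75 = (-5/3 - 126)*75 = -383/3*75 = -9575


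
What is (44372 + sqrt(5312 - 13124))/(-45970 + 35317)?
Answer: -44372/10653 - 2*I*sqrt(217)/3551 ≈ -4.1652 - 0.0082968*I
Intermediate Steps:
(44372 + sqrt(5312 - 13124))/(-45970 + 35317) = (44372 + sqrt(-7812))/(-10653) = (44372 + 6*I*sqrt(217))*(-1/10653) = -44372/10653 - 2*I*sqrt(217)/3551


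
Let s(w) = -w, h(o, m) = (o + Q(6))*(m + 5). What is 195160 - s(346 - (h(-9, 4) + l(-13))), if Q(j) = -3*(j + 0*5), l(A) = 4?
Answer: 195745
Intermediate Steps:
Q(j) = -3*j (Q(j) = -3*(j + 0) = -3*j)
h(o, m) = (-18 + o)*(5 + m) (h(o, m) = (o - 3*6)*(m + 5) = (o - 18)*(5 + m) = (-18 + o)*(5 + m))
195160 - s(346 - (h(-9, 4) + l(-13))) = 195160 - (-1)*(346 - ((-90 - 18*4 + 5*(-9) + 4*(-9)) + 4)) = 195160 - (-1)*(346 - ((-90 - 72 - 45 - 36) + 4)) = 195160 - (-1)*(346 - (-243 + 4)) = 195160 - (-1)*(346 - 1*(-239)) = 195160 - (-1)*(346 + 239) = 195160 - (-1)*585 = 195160 - 1*(-585) = 195160 + 585 = 195745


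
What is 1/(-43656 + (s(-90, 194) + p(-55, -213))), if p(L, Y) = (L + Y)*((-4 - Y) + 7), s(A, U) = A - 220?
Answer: -1/101854 ≈ -9.8180e-6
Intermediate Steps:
s(A, U) = -220 + A
p(L, Y) = (3 - Y)*(L + Y) (p(L, Y) = (L + Y)*(3 - Y) = (3 - Y)*(L + Y))
1/(-43656 + (s(-90, 194) + p(-55, -213))) = 1/(-43656 + ((-220 - 90) + (-1*(-213)**2 + 3*(-55) + 3*(-213) - 1*(-55)*(-213)))) = 1/(-43656 + (-310 + (-1*45369 - 165 - 639 - 11715))) = 1/(-43656 + (-310 + (-45369 - 165 - 639 - 11715))) = 1/(-43656 + (-310 - 57888)) = 1/(-43656 - 58198) = 1/(-101854) = -1/101854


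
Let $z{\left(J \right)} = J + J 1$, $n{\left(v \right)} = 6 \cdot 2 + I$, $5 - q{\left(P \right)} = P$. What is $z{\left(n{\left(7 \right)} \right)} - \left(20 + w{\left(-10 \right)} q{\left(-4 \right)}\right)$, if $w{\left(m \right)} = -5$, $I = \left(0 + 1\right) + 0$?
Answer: $51$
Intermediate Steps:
$I = 1$ ($I = 1 + 0 = 1$)
$q{\left(P \right)} = 5 - P$
$n{\left(v \right)} = 13$ ($n{\left(v \right)} = 6 \cdot 2 + 1 = 12 + 1 = 13$)
$z{\left(J \right)} = 2 J$ ($z{\left(J \right)} = J + J = 2 J$)
$z{\left(n{\left(7 \right)} \right)} - \left(20 + w{\left(-10 \right)} q{\left(-4 \right)}\right) = 2 \cdot 13 - \left(20 - 5 \left(5 - -4\right)\right) = 26 - \left(20 - 5 \left(5 + 4\right)\right) = 26 - \left(20 - 45\right) = 26 - -25 = 26 + 25 = 51$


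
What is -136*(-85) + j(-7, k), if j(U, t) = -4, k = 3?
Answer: 11556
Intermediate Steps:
-136*(-85) + j(-7, k) = -136*(-85) - 4 = 11560 - 4 = 11556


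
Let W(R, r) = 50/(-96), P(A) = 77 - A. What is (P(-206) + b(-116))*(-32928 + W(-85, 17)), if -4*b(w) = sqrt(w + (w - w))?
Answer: -447301027/48 + 1580569*I*sqrt(29)/96 ≈ -9.3188e+6 + 88663.0*I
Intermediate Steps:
W(R, r) = -25/48 (W(R, r) = 50*(-1/96) = -25/48)
b(w) = -sqrt(w)/4 (b(w) = -sqrt(w + (w - w))/4 = -sqrt(w + 0)/4 = -sqrt(w)/4)
(P(-206) + b(-116))*(-32928 + W(-85, 17)) = ((77 - 1*(-206)) - I*sqrt(29)/2)*(-32928 - 25/48) = ((77 + 206) - I*sqrt(29)/2)*(-1580569/48) = (283 - I*sqrt(29)/2)*(-1580569/48) = -447301027/48 + 1580569*I*sqrt(29)/96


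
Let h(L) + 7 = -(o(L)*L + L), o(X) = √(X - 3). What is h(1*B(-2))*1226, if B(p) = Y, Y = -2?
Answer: -6130 + 2452*I*√5 ≈ -6130.0 + 5482.8*I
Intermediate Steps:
B(p) = -2
o(X) = √(-3 + X)
h(L) = -7 - L - L*√(-3 + L) (h(L) = -7 - (√(-3 + L)*L + L) = -7 - (L*√(-3 + L) + L) = -7 - (L + L*√(-3 + L)) = -7 + (-L - L*√(-3 + L)) = -7 - L - L*√(-3 + L))
h(1*B(-2))*1226 = (-7 - (-2) - 1*(-2)*√(-3 + 1*(-2)))*1226 = (-7 - 1*(-2) - 1*(-2)*√(-3 - 2))*1226 = (-7 + 2 - 1*(-2)*√(-5))*1226 = (-7 + 2 - 1*(-2)*I*√5)*1226 = (-7 + 2 + 2*I*√5)*1226 = (-5 + 2*I*√5)*1226 = -6130 + 2452*I*√5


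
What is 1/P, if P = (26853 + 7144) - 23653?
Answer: 1/10344 ≈ 9.6674e-5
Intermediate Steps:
P = 10344 (P = 33997 - 23653 = 10344)
1/P = 1/10344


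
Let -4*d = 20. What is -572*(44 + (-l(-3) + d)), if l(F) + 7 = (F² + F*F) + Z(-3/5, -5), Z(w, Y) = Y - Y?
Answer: -16016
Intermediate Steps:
d = -5 (d = -¼*20 = -5)
Z(w, Y) = 0
l(F) = -7 + 2*F² (l(F) = -7 + ((F² + F*F) + 0) = -7 + ((F² + F²) + 0) = -7 + (2*F² + 0) = -7 + 2*F²)
-572*(44 + (-l(-3) + d)) = -572*(44 + (-(-7 + 2*(-3)²) - 5)) = -572*(44 + (-(-7 + 2*9) - 5)) = -572*(44 + (-(-7 + 18) - 5)) = -572*(44 + (-1*11 - 5)) = -572*(44 + (-11 - 5)) = -572*(44 - 16) = -572*28 = -16016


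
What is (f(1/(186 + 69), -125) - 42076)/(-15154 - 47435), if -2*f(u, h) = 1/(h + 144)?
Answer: 532963/792794 ≈ 0.67226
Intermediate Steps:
f(u, h) = -1/(2*(144 + h)) (f(u, h) = -1/(2*(h + 144)) = -1/(2*(144 + h)))
(f(1/(186 + 69), -125) - 42076)/(-15154 - 47435) = (-1/(288 + 2*(-125)) - 42076)/(-15154 - 47435) = (-1/(288 - 250) - 42076)/(-62589) = (-1/38 - 42076)*(-1/62589) = -1598889/38*(-1/62589) = 532963/792794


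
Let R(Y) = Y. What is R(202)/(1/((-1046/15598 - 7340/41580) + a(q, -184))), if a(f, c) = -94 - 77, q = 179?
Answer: -50987816062/1474011 ≈ -34591.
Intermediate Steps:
a(f, c) = -171
R(202)/(1/((-1046/15598 - 7340/41580) + a(q, -184))) = 202/(1/((-1046/15598 - 7340/41580) - 171)) = 202/(1/((-1046*1/15598 - 7340*1/41580) - 171)) = 202/(1/((-523/7799 - 367/2079) - 171)) = 202/(1/(-359050/1474011 - 171)) = 202/(1/(-252414931/1474011)) = 202/(-1474011/252414931) = 202*(-252414931/1474011) = -50987816062/1474011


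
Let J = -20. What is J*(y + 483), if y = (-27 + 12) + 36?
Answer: -10080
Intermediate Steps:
y = 21 (y = -15 + 36 = 21)
J*(y + 483) = -20*(21 + 483) = -20*504 = -10080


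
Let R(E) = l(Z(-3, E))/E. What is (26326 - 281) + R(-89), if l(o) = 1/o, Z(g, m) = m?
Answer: 206302446/7921 ≈ 26045.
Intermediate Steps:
R(E) = E**(-2) (R(E) = 1/(E*E) = E**(-2))
(26326 - 281) + R(-89) = (26326 - 281) + (-89)**(-2) = 26045 + 1/7921 = 206302446/7921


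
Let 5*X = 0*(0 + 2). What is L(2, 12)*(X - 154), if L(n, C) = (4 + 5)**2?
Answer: -12474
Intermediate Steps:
X = 0 (X = (0*(0 + 2))/5 = (0*2)/5 = (1/5)*0 = 0)
L(n, C) = 81 (L(n, C) = 9**2 = 81)
L(2, 12)*(X - 154) = 81*(0 - 154) = 81*(-154) = -12474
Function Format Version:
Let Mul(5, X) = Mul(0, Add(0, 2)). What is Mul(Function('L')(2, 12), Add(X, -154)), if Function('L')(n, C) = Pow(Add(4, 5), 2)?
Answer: -12474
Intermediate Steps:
X = 0 (X = Mul(Rational(1, 5), Mul(0, Add(0, 2))) = Mul(Rational(1, 5), Mul(0, 2)) = Mul(Rational(1, 5), 0) = 0)
Function('L')(n, C) = 81 (Function('L')(n, C) = Pow(9, 2) = 81)
Mul(Function('L')(2, 12), Add(X, -154)) = Mul(81, Add(0, -154)) = Mul(81, -154) = -12474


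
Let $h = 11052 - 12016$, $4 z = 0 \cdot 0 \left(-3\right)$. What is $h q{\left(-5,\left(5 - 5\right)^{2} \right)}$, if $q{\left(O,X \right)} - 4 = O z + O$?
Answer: $964$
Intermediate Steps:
$z = 0$ ($z = \frac{0 \cdot 0 \left(-3\right)}{4} = \frac{0 \left(-3\right)}{4} = \frac{1}{4} \cdot 0 = 0$)
$h = -964$ ($h = 11052 - 12016 = -964$)
$q{\left(O,X \right)} = 4 + O$ ($q{\left(O,X \right)} = 4 + \left(O 0 + O\right) = 4 + \left(0 + O\right) = 4 + O$)
$h q{\left(-5,\left(5 - 5\right)^{2} \right)} = - 964 \left(4 - 5\right) = \left(-964\right) \left(-1\right) = 964$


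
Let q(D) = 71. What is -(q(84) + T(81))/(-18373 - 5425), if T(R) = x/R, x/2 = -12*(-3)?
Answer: 647/214182 ≈ 0.0030208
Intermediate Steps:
x = 72 (x = 2*(-12*(-3)) = 2*36 = 72)
T(R) = 72/R
-(q(84) + T(81))/(-18373 - 5425) = -(71 + 72/81)/(-18373 - 5425) = -(71 + 72*(1/81))/(-23798) = -(71 + 8/9)*(-1)/23798 = -647*(-1)/(9*23798) = -1*(-647/214182) = 647/214182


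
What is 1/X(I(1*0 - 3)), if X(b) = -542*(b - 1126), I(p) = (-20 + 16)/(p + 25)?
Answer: 11/6714296 ≈ 1.6383e-6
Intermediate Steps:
I(p) = -4/(25 + p)
X(b) = 610292 - 542*b (X(b) = -542*(-1126 + b) = 610292 - 542*b)
1/X(I(1*0 - 3)) = 1/(610292 - (-2168)/(25 + (1*0 - 3))) = 1/(610292 - (-2168)/(25 + (0 - 3))) = 1/(610292 - (-2168)/(25 - 3)) = 1/(610292 - (-2168)/22) = 1/(610292 - 542*(-2/11)) = 1/(610292 + 1084/11) = 1/(6714296/11) = 11/6714296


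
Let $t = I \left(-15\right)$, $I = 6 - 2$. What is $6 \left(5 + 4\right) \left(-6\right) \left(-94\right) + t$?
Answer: $30396$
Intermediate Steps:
$I = 4$
$t = -60$ ($t = 4 \left(-15\right) = -60$)
$6 \left(5 + 4\right) \left(-6\right) \left(-94\right) + t = 6 \left(5 + 4\right) \left(-6\right) \left(-94\right) - 60 = 6 \cdot 9 \left(-6\right) \left(-94\right) - 60 = 54 \left(-6\right) \left(-94\right) - 60 = \left(-324\right) \left(-94\right) - 60 = 30456 - 60 = 30396$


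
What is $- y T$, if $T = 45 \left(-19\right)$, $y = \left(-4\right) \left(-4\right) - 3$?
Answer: $11115$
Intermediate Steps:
$y = 13$ ($y = 16 - 3 = 13$)
$T = -855$
$- y T = - 13 \left(-855\right) = \left(-1\right) \left(-11115\right) = 11115$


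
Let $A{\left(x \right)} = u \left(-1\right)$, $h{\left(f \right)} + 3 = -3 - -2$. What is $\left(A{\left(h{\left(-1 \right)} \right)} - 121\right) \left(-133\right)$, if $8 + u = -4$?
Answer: $14497$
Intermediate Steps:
$u = -12$ ($u = -8 - 4 = -12$)
$h{\left(f \right)} = -4$ ($h{\left(f \right)} = -3 - 1 = -4$)
$A{\left(x \right)} = 12$ ($A{\left(x \right)} = \left(-12\right) \left(-1\right) = 12$)
$\left(A{\left(h{\left(-1 \right)} \right)} - 121\right) \left(-133\right) = \left(12 - 121\right) \left(-133\right) = \left(-109\right) \left(-133\right) = 14497$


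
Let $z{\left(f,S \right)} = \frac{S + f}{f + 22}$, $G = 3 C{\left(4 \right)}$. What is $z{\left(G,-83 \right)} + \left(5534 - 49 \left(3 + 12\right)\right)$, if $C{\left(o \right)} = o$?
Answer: $\frac{163095}{34} \approx 4796.9$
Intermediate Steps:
$G = 12$ ($G = 3 \cdot 4 = 12$)
$z{\left(f,S \right)} = \frac{S + f}{22 + f}$
$z{\left(G,-83 \right)} + \left(5534 - 49 \left(3 + 12\right)\right) = \frac{-83 + 12}{22 + 12} + \left(5534 - 49 \left(3 + 12\right)\right) = \frac{1}{34} \left(-71\right) + \left(5534 - 735\right) = - \frac{71}{34} + 4799 = \frac{163095}{34}$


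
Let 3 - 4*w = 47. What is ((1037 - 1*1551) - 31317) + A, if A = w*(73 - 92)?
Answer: -31622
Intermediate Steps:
w = -11 (w = ¾ - ¼*47 = ¾ - 47/4 = -11)
A = 209 (A = -11*(73 - 92) = -11*(-19) = 209)
((1037 - 1*1551) - 31317) + A = ((1037 - 1*1551) - 31317) + 209 = ((1037 - 1551) - 31317) + 209 = (-514 - 31317) + 209 = -31831 + 209 = -31622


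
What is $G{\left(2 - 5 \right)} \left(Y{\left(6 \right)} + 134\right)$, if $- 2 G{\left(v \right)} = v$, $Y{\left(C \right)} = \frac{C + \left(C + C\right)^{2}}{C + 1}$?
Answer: $\frac{1632}{7} \approx 233.14$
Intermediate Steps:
$Y{\left(C \right)} = \frac{C + 4 C^{2}}{1 + C}$ ($Y{\left(C \right)} = \frac{C + \left(2 C\right)^{2}}{1 + C} = \frac{C + 4 C^{2}}{1 + C}$)
$G{\left(v \right)} = - \frac{v}{2}$
$G{\left(2 - 5 \right)} \left(Y{\left(6 \right)} + 134\right) = - \frac{2 - 5}{2} \left(\frac{6 \left(1 + 4 \cdot 6\right)}{1 + 6} + 134\right) = \left(- \frac{1}{2}\right) \left(-3\right) \left(\frac{6 \left(1 + 24\right)}{7} + 134\right) = \frac{3 \left(6 \cdot \frac{1}{7} \cdot 25 + 134\right)}{2} = \frac{3 \left(\frac{150}{7} + 134\right)}{2} = \frac{3}{2} \cdot \frac{1088}{7} = \frac{1632}{7}$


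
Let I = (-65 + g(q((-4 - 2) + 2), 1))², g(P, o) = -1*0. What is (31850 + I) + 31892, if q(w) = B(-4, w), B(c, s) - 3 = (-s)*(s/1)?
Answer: 67967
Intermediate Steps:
B(c, s) = 3 - s² (B(c, s) = 3 + (-s)*(s/1) = 3 + (-s)*(s*1) = 3 + (-s)*s = 3 - s²)
q(w) = 3 - w²
g(P, o) = 0
I = 4225 (I = (-65 + 0)² = (-65)² = 4225)
(31850 + I) + 31892 = (31850 + 4225) + 31892 = 36075 + 31892 = 67967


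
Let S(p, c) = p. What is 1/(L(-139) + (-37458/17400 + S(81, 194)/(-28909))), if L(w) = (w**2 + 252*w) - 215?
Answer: -83836100/1335019097987 ≈ -6.2798e-5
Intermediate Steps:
L(w) = -215 + w**2 + 252*w
1/(L(-139) + (-37458/17400 + S(81, 194)/(-28909))) = 1/((-215 + (-139)**2 + 252*(-139)) + (-37458/17400 + 81/(-28909))) = 1/((-215 + 19321 - 35028) + (-37458*1/17400 + 81*(-1/28909))) = 1/(-15922 + (-6243/2900 - 81/28909)) = 1/(-15922 - 180713787/83836100) = 1/(-1335019097987/83836100) = -83836100/1335019097987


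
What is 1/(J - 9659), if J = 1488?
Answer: -1/8171 ≈ -0.00012238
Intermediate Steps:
1/(J - 9659) = 1/(1488 - 9659) = 1/(-8171) = -1/8171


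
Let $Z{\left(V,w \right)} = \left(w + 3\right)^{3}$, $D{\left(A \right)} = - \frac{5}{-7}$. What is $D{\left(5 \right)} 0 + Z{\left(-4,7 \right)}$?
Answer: $1000$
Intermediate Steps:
$D{\left(A \right)} = \frac{5}{7}$ ($D{\left(A \right)} = \left(-5\right) \left(- \frac{1}{7}\right) = \frac{5}{7}$)
$Z{\left(V,w \right)} = \left(3 + w\right)^{3}$
$D{\left(5 \right)} 0 + Z{\left(-4,7 \right)} = \frac{5}{7} \cdot 0 + \left(3 + 7\right)^{3} = 0 + 10^{3} = 0 + 1000 = 1000$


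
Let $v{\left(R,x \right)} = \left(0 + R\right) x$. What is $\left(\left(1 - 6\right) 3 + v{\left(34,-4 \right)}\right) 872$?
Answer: $-131672$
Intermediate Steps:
$v{\left(R,x \right)} = R x$
$\left(\left(1 - 6\right) 3 + v{\left(34,-4 \right)}\right) 872 = \left(\left(1 - 6\right) 3 + 34 \left(-4\right)\right) 872 = \left(\left(-5\right) 3 - 136\right) 872 = \left(-15 - 136\right) 872 = \left(-151\right) 872 = -131672$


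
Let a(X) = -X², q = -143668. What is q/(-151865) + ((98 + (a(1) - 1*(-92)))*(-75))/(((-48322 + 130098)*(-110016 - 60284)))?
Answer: 11433072991753/12085375739840 ≈ 0.94603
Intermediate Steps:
q/(-151865) + ((98 + (a(1) - 1*(-92)))*(-75))/(((-48322 + 130098)*(-110016 - 60284))) = -143668/(-151865) + ((98 + (-1*1² - 1*(-92)))*(-75))/(((-48322 + 130098)*(-110016 - 60284))) = -143668*(-1/151865) + ((98 + (-1*1 + 92))*(-75))/((81776*(-170300))) = 20524/21695 + ((98 + (-1 + 92))*(-75))/(-13926452800) = 20524/21695 + ((98 + 91)*(-75))*(-1/13926452800) = 20524/21695 + (189*(-75))*(-1/13926452800) = 20524/21695 - 14175*(-1/13926452800) = 20524/21695 + 567/557058112 = 11433072991753/12085375739840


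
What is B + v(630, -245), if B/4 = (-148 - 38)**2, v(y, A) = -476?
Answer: 137908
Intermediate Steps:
B = 138384 (B = 4*(-148 - 38)**2 = 4*(-186)**2 = 4*34596 = 138384)
B + v(630, -245) = 138384 - 476 = 137908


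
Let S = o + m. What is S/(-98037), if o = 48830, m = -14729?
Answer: -1263/3631 ≈ -0.34784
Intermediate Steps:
S = 34101 (S = 48830 - 14729 = 34101)
S/(-98037) = 34101/(-98037) = 34101*(-1/98037) = -1263/3631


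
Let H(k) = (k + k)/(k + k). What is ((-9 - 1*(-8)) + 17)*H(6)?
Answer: 16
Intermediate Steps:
H(k) = 1 (H(k) = (2*k)/((2*k)) = (2*k)*(1/(2*k)) = 1)
((-9 - 1*(-8)) + 17)*H(6) = ((-9 - 1*(-8)) + 17)*1 = ((-9 + 8) + 17)*1 = (-1 + 17)*1 = 16*1 = 16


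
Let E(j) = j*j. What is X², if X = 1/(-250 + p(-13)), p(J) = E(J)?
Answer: 1/6561 ≈ 0.00015242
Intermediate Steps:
E(j) = j²
p(J) = J²
X = -1/81 (X = 1/(-250 + (-13)²) = 1/(-250 + 169) = 1/(-81) = -1/81 ≈ -0.012346)
X² = (-1/81)² = 1/6561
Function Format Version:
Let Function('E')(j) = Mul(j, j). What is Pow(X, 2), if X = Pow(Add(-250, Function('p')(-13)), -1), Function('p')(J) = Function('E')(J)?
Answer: Rational(1, 6561) ≈ 0.00015242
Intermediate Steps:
Function('E')(j) = Pow(j, 2)
Function('p')(J) = Pow(J, 2)
X = Rational(-1, 81) (X = Pow(Add(-250, Pow(-13, 2)), -1) = Pow(Add(-250, 169), -1) = Pow(-81, -1) = Rational(-1, 81) ≈ -0.012346)
Pow(X, 2) = Pow(Rational(-1, 81), 2) = Rational(1, 6561)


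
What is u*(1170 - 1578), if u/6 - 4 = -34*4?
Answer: 323136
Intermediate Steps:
u = -792 (u = 24 + 6*(-34*4) = 24 + 6*(-136) = 24 - 816 = -792)
u*(1170 - 1578) = -792*(1170 - 1578) = -792*(-408) = 323136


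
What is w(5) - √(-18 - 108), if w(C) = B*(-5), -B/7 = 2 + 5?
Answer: 245 - 3*I*√14 ≈ 245.0 - 11.225*I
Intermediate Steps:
B = -49 (B = -7*(2 + 5) = -7*7 = -49)
w(C) = 245 (w(C) = -49*(-5) = 245)
w(5) - √(-18 - 108) = 245 - √(-18 - 108) = 245 - √(-126) = 245 - 3*I*√14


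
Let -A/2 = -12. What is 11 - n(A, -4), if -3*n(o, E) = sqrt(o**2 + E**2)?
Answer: 11 + 4*sqrt(37)/3 ≈ 19.110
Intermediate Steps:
A = 24 (A = -2*(-12) = 24)
n(o, E) = -sqrt(E**2 + o**2)/3 (n(o, E) = -sqrt(o**2 + E**2)/3 = -sqrt(E**2 + o**2)/3)
11 - n(A, -4) = 11 - (-1)*sqrt((-4)**2 + 24**2)/3 = 11 - (-1)*sqrt(16 + 576)/3 = 11 - (-1)*sqrt(592)/3 = 11 - (-1)*4*sqrt(37)/3 = 11 - (-4)*sqrt(37)/3 = 11 + 4*sqrt(37)/3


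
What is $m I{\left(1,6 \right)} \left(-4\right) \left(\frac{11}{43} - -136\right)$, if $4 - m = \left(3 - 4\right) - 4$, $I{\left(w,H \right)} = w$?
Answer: $- \frac{210924}{43} \approx -4905.2$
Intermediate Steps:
$m = 9$ ($m = 4 - \left(\left(3 - 4\right) - 4\right) = 4 - \left(-1 - 4\right) = 4 - -5 = 4 + 5 = 9$)
$m I{\left(1,6 \right)} \left(-4\right) \left(\frac{11}{43} - -136\right) = 9 \cdot 1 \left(-4\right) \left(\frac{11}{43} - -136\right) = 9 \left(-4\right) \left(11 \cdot \frac{1}{43} + 136\right) = - 36 \left(\frac{11}{43} + 136\right) = \left(-36\right) \frac{5859}{43} = - \frac{210924}{43}$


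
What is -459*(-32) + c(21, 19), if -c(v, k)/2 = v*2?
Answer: 14604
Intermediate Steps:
c(v, k) = -4*v (c(v, k) = -2*v*2 = -4*v)
-459*(-32) + c(21, 19) = -459*(-32) - 4*21 = 14688 - 84 = 14604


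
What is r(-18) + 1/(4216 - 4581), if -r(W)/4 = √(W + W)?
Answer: -1/365 - 24*I ≈ -0.0027397 - 24.0*I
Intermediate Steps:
r(W) = -4*√2*√W (r(W) = -4*√(W + W) = -4*√2*√W)
r(-18) + 1/(4216 - 4581) = -4*√2*√(-18) + 1/(4216 - 4581) = -4*√2*3*I*√2 + 1/(-365) = -24*I - 1/365 = -1/365 - 24*I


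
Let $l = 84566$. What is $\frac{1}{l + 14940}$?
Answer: $\frac{1}{99506} \approx 1.005 \cdot 10^{-5}$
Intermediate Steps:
$\frac{1}{l + 14940} = \frac{1}{84566 + 14940} = \frac{1}{99506}$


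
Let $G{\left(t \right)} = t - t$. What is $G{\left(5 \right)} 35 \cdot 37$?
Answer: $0$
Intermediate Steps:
$G{\left(t \right)} = 0$
$G{\left(5 \right)} 35 \cdot 37 = 0 \cdot 35 \cdot 37 = 0 \cdot 37 = 0$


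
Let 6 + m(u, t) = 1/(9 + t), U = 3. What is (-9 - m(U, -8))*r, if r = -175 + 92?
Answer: 332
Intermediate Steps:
m(u, t) = -6 + 1/(9 + t)
r = -83
(-9 - m(U, -8))*r = (-9 - (-53 - 6*(-8))/(9 - 8))*(-83) = (-9 - (-53 + 48)/1)*(-83) = (-9 - (-5))*(-83) = (-9 - 1*(-5))*(-83) = (-9 + 5)*(-83) = -4*(-83) = 332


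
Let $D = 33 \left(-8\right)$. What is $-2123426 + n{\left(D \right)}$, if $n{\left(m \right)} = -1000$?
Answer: $-2124426$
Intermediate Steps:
$D = -264$
$-2123426 + n{\left(D \right)} = -2123426 - 1000 = -2124426$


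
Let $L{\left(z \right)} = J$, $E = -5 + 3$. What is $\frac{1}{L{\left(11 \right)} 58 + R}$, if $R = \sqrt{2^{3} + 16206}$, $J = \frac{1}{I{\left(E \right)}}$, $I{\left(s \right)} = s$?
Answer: $\frac{29}{15373} + \frac{11 \sqrt{134}}{15373} \approx 0.010169$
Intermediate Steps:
$E = -2$
$J = - \frac{1}{2}$ ($J = \frac{1}{-2} = - \frac{1}{2} \approx -0.5$)
$L{\left(z \right)} = - \frac{1}{2}$
$R = 11 \sqrt{134}$ ($R = \sqrt{8 + 16206} = \sqrt{16214} = 11 \sqrt{134} \approx 127.33$)
$\frac{1}{L{\left(11 \right)} 58 + R} = \frac{1}{\left(- \frac{1}{2}\right) 58 + 11 \sqrt{134}} = \frac{1}{-29 + 11 \sqrt{134}}$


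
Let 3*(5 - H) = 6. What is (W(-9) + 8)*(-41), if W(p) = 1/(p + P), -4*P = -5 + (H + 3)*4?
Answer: -17876/55 ≈ -325.02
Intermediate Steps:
H = 3 (H = 5 - ⅓*6 = 5 - 2 = 3)
P = -19/4 (P = -(-5 + (3 + 3)*4)/4 = -(-5 + 6*4)/4 = -(-5 + 24)/4 = -¼*19 = -19/4 ≈ -4.7500)
W(p) = 1/(-19/4 + p) (W(p) = 1/(p - 19/4) = 1/(-19/4 + p))
(W(-9) + 8)*(-41) = (4/(-19 + 4*(-9)) + 8)*(-41) = (4/(-19 - 36) + 8)*(-41) = (4/(-55) + 8)*(-41) = (4*(-1/55) + 8)*(-41) = (-4/55 + 8)*(-41) = (436/55)*(-41) = -17876/55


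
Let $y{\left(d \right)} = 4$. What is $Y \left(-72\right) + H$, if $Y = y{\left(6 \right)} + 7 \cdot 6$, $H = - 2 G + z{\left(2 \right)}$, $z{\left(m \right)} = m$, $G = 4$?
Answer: $-3318$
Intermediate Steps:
$H = -6$ ($H = \left(-2\right) 4 + 2 = -8 + 2 = -6$)
$Y = 46$ ($Y = 4 + 7 \cdot 6 = 4 + 42 = 46$)
$Y \left(-72\right) + H = 46 \left(-72\right) - 6 = -3312 - 6 = -3318$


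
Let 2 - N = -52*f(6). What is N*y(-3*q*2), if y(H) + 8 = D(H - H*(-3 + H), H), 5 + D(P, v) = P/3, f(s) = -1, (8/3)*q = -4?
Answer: 1400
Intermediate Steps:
q = -3/2 (q = (3/8)*(-4) = -3/2 ≈ -1.5000)
D(P, v) = -5 + P/3
y(H) = -13 + H/3 - H*(-3 + H)/3 (y(H) = -8 + (-5 + (H - H*(-3 + H))/3) = -8 + (-5 + (H/3 - H*(-3 + H)/3)) = -8 + (-5 + H/3 - H*(-3 + H)/3) = -13 + H/3 - H*(-3 + H)/3)
N = -50 (N = 2 - (-52)*(-1) = 2 - 1*52 = 2 - 52 = -50)
N*y(-3*q*2) = -50*(-13 - -3*(-3/2)*2*(-4 - 3*(-3/2)*2)/3) = -50*(-13 - (9/2)*2*(-4 + (9/2)*2)/3) = -50*(-13 - ⅓*9*(-4 + 9)) = -50*(-13 - ⅓*9*5) = -50*(-13 - 15) = -50*(-28) = 1400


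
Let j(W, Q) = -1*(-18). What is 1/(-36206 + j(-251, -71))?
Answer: -1/36188 ≈ -2.7633e-5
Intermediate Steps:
j(W, Q) = 18
1/(-36206 + j(-251, -71)) = 1/(-36206 + 18) = 1/(-36188) = -1/36188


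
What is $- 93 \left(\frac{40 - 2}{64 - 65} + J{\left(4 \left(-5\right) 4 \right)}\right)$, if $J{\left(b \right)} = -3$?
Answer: $3813$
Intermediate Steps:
$- 93 \left(\frac{40 - 2}{64 - 65} + J{\left(4 \left(-5\right) 4 \right)}\right) = - 93 \left(\frac{40 - 2}{64 - 65} - 3\right) = - 93 \left(\frac{38}{-1} - 3\right) = - 93 \left(38 \left(-1\right) - 3\right) = - 93 \left(-38 - 3\right) = - 93 \left(-41\right) = \left(-1\right) \left(-3813\right) = 3813$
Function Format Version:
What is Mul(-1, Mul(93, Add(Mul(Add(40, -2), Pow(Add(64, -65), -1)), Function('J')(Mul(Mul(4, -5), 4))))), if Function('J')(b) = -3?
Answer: 3813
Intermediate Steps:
Mul(-1, Mul(93, Add(Mul(Add(40, -2), Pow(Add(64, -65), -1)), Function('J')(Mul(Mul(4, -5), 4))))) = Mul(-1, Mul(93, Add(Mul(Add(40, -2), Pow(Add(64, -65), -1)), -3))) = Mul(-1, Mul(93, Add(Mul(38, Pow(-1, -1)), -3))) = Mul(-1, Mul(93, Add(Mul(38, -1), -3))) = Mul(-1, Mul(93, Add(-38, -3))) = Mul(-1, Mul(93, -41)) = Mul(-1, -3813) = 3813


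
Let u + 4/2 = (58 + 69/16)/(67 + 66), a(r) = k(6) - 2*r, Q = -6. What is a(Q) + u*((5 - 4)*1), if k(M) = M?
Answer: 35045/2128 ≈ 16.469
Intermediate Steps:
a(r) = 6 - 2*r
u = -3259/2128 (u = -2 + (58 + 69/16)/(67 + 66) = -2 + (58 + 69*(1/16))/133 = -2 + (58 + 69/16)*(1/133) = -2 + (997/16)*(1/133) = -2 + 997/2128 = -3259/2128 ≈ -1.5315)
a(Q) + u*((5 - 4)*1) = (6 - 2*(-6)) - 3259*(5 - 4)/2128 = (6 + 12) - 3259/2128 = 18 - 3259/2128*1 = 18 - 3259/2128 = 35045/2128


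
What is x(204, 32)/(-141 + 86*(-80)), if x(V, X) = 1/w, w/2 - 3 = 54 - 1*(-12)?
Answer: -1/968898 ≈ -1.0321e-6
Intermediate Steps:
w = 138 (w = 6 + 2*(54 - 1*(-12)) = 6 + 2*(54 + 12) = 6 + 2*66 = 6 + 132 = 138)
x(V, X) = 1/138
x(204, 32)/(-141 + 86*(-80)) = 1/(138*(-141 + 86*(-80))) = 1/(138*(-141 - 6880)) = (1/138)/(-7021) = (1/138)*(-1/7021) = -1/968898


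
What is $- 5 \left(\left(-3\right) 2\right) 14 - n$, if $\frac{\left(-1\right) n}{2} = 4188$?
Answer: $8796$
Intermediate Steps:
$n = -8376$ ($n = \left(-2\right) 4188 = -8376$)
$- 5 \left(\left(-3\right) 2\right) 14 - n = - 5 \left(\left(-3\right) 2\right) 14 - -8376 = \left(-5\right) \left(-6\right) 14 + 8376 = 30 \cdot 14 + 8376 = 420 + 8376 = 8796$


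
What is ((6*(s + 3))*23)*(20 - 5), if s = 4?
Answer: 14490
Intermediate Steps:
((6*(s + 3))*23)*(20 - 5) = ((6*(4 + 3))*23)*(20 - 5) = ((6*7)*23)*15 = (42*23)*15 = 966*15 = 14490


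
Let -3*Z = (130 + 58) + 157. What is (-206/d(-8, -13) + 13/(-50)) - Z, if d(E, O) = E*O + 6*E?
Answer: 77743/700 ≈ 111.06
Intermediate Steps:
Z = -115 (Z = -((130 + 58) + 157)/3 = -(188 + 157)/3 = -⅓*345 = -115)
d(E, O) = 6*E + E*O
(-206/d(-8, -13) + 13/(-50)) - Z = (-206*(-1/(8*(6 - 13))) + 13/(-50)) - 1*(-115) = (-206/((-8*(-7))) + 13*(-1/50)) + 115 = (-206/56 - 13/50) + 115 = (-206*1/56 - 13/50) + 115 = (-103/28 - 13/50) + 115 = -2757/700 + 115 = 77743/700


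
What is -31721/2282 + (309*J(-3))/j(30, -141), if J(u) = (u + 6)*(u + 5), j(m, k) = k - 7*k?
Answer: -1255841/107254 ≈ -11.709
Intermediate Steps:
j(m, k) = -6*k
J(u) = (5 + u)*(6 + u) (J(u) = (6 + u)*(5 + u) = (5 + u)*(6 + u))
-31721/2282 + (309*J(-3))/j(30, -141) = -31721/2282 + (309*(30 + (-3)² + 11*(-3)))/((-6*(-141))) = -31721*1/2282 + (309*(30 + 9 - 33))/846 = -31721/2282 + (309*6)*(1/846) = -31721/2282 + 1854*(1/846) = -31721/2282 + 103/47 = -1255841/107254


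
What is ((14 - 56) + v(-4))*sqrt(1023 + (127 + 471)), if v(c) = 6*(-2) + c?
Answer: -58*sqrt(1621) ≈ -2335.2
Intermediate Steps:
v(c) = -12 + c
((14 - 56) + v(-4))*sqrt(1023 + (127 + 471)) = ((14 - 56) + (-12 - 4))*sqrt(1023 + (127 + 471)) = (-42 - 16)*sqrt(1023 + 598) = -58*sqrt(1621)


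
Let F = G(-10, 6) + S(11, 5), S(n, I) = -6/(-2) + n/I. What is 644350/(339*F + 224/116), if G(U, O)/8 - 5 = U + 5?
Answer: 46715375/127943 ≈ 365.13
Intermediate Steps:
S(n, I) = 3 + n/I (S(n, I) = -6*(-½) + n/I = 3 + n/I)
G(U, O) = 80 + 8*U (G(U, O) = 40 + 8*(U + 5) = 40 + 8*(5 + U) = 40 + (40 + 8*U) = 80 + 8*U)
F = 26/5 (F = (80 + 8*(-10)) + (3 + 11/5) = (80 - 80) + (3 + 11*(⅕)) = 0 + (3 + 11/5) = 0 + 26/5 = 26/5 ≈ 5.2000)
644350/(339*F + 224/116) = 644350/(339*(26/5) + 224/116) = 644350/(8814/5 + 224*(1/116)) = 644350/(8814/5 + 56/29) = 644350/(255886/145) = 644350*(145/255886) = 46715375/127943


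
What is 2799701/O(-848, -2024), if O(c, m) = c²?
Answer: 2799701/719104 ≈ 3.8933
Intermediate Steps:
2799701/O(-848, -2024) = 2799701/((-848)²) = 2799701/719104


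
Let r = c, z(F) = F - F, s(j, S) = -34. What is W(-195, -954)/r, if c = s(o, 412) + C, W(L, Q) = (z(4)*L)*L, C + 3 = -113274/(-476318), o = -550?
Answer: 0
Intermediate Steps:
z(F) = 0
C = -657840/238159 (C = -3 - 113274/(-476318) = -3 - 113274*(-1/476318) = -3 + 56637/238159 = -657840/238159 ≈ -2.7622)
W(L, Q) = 0 (W(L, Q) = (0*L)*L = 0*L = 0)
c = -8755246/238159 (c = -34 - 657840/238159 = -8755246/238159 ≈ -36.762)
r = -8755246/238159 ≈ -36.762
W(-195, -954)/r = 0/(-8755246/238159) = 0*(-238159/8755246) = 0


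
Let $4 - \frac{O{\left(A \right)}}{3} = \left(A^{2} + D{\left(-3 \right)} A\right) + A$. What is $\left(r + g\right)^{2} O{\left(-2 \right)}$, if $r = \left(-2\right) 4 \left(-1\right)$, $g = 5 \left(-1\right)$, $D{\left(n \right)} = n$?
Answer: $-108$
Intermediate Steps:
$g = -5$
$r = 8$ ($r = \left(-8\right) \left(-1\right) = 8$)
$O{\left(A \right)} = 12 - 3 A^{2} + 6 A$ ($O{\left(A \right)} = 12 - 3 \left(\left(A^{2} - 3 A\right) + A\right) = 12 - 3 \left(A^{2} - 2 A\right) = 12 - \left(- 6 A + 3 A^{2}\right) = 12 - 3 A^{2} + 6 A$)
$\left(r + g\right)^{2} O{\left(-2 \right)} = \left(8 - 5\right)^{2} \left(12 - 3 \left(-2\right)^{2} + 6 \left(-2\right)\right) = 3^{2} \left(12 - 12 - 12\right) = 9 \left(12 - 12 - 12\right) = 9 \left(-12\right) = -108$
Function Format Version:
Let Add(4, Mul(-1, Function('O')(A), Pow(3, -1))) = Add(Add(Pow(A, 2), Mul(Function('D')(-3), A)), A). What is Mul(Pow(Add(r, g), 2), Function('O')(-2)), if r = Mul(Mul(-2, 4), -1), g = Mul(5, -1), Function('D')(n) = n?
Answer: -108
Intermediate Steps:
g = -5
r = 8 (r = Mul(-8, -1) = 8)
Function('O')(A) = Add(12, Mul(-3, Pow(A, 2)), Mul(6, A)) (Function('O')(A) = Add(12, Mul(-3, Add(Add(Pow(A, 2), Mul(-3, A)), A))) = Add(12, Mul(-3, Add(Pow(A, 2), Mul(-2, A)))) = Add(12, Add(Mul(-3, Pow(A, 2)), Mul(6, A))) = Add(12, Mul(-3, Pow(A, 2)), Mul(6, A)))
Mul(Pow(Add(r, g), 2), Function('O')(-2)) = Mul(Pow(Add(8, -5), 2), Add(12, Mul(-3, Pow(-2, 2)), Mul(6, -2))) = Mul(Pow(3, 2), Add(12, Mul(-3, 4), -12)) = Mul(9, Add(12, -12, -12)) = Mul(9, -12) = -108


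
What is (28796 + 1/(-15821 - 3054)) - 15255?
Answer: 255586374/18875 ≈ 13541.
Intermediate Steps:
(28796 + 1/(-15821 - 3054)) - 15255 = (28796 + 1/(-18875)) - 15255 = (28796 - 1/18875) - 15255 = 543524499/18875 - 15255 = 255586374/18875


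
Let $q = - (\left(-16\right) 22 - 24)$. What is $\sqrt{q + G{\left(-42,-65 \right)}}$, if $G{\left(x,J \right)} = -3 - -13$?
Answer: $\sqrt{386} \approx 19.647$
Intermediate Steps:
$G{\left(x,J \right)} = 10$ ($G{\left(x,J \right)} = -3 + 13 = 10$)
$q = 376$ ($q = - (-352 - 24) = \left(-1\right) \left(-376\right) = 376$)
$\sqrt{q + G{\left(-42,-65 \right)}} = \sqrt{376 + 10} = \sqrt{386}$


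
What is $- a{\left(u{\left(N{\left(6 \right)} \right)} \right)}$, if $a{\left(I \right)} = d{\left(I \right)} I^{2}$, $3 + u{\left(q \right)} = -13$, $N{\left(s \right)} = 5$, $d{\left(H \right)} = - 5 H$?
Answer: $-20480$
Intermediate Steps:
$u{\left(q \right)} = -16$ ($u{\left(q \right)} = -3 - 13 = -16$)
$a{\left(I \right)} = - 5 I^{3}$ ($a{\left(I \right)} = - 5 I I^{2} = - 5 I^{3}$)
$- a{\left(u{\left(N{\left(6 \right)} \right)} \right)} = - \left(-5\right) \left(-16\right)^{3} = - \left(-5\right) \left(-4096\right) = \left(-1\right) 20480 = -20480$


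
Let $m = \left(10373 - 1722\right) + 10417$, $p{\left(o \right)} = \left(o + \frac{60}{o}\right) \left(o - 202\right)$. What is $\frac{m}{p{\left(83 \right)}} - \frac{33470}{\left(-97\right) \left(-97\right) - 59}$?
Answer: $- \frac{35693363}{6497315} \approx -5.4936$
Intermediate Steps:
$p{\left(o \right)} = \left(-202 + o\right) \left(o + \frac{60}{o}\right)$ ($p{\left(o \right)} = \left(o + \frac{60}{o}\right) \left(-202 + o\right) = \left(-202 + o\right) \left(o + \frac{60}{o}\right)$)
$m = 19068$ ($m = 8651 + 10417 = 19068$)
$\frac{m}{p{\left(83 \right)}} - \frac{33470}{\left(-97\right) \left(-97\right) - 59} = \frac{19068}{60 + 83^{2} - \frac{12120}{83} - 16766} - \frac{33470}{\left(-97\right) \left(-97\right) - 59} = \frac{19068}{60 + 6889 - \frac{12120}{83} - 16766} - \frac{33470}{9409 - 59} = \frac{19068}{60 + 6889 - \frac{12120}{83} - 16766} - \frac{33470}{9350} = \frac{19068}{- \frac{826931}{83}} - \frac{3347}{935} = 19068 \left(- \frac{83}{826931}\right) - \frac{3347}{935} = - \frac{226092}{118133} - \frac{3347}{935} = - \frac{35693363}{6497315}$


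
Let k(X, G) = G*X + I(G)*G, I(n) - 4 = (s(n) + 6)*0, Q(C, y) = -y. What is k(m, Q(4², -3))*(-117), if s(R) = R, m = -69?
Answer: 22815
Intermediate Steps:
I(n) = 4 (I(n) = 4 + (n + 6)*0 = 4 + (6 + n)*0 = 4 + 0 = 4)
k(X, G) = 4*G + G*X (k(X, G) = G*X + 4*G = 4*G + G*X)
k(m, Q(4², -3))*(-117) = ((-1*(-3))*(4 - 69))*(-117) = (3*(-65))*(-117) = -195*(-117) = 22815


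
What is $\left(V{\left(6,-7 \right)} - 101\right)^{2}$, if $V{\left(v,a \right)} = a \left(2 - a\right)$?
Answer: $26896$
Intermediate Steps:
$\left(V{\left(6,-7 \right)} - 101\right)^{2} = \left(- 7 \left(2 - -7\right) - 101\right)^{2} = \left(- 7 \left(2 + 7\right) - 101\right)^{2} = \left(\left(-7\right) 9 - 101\right)^{2} = \left(-63 - 101\right)^{2} = \left(-164\right)^{2} = 26896$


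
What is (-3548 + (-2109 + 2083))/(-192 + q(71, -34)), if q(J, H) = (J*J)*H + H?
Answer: 1787/85810 ≈ 0.020825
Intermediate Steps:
q(J, H) = H + H*J² (q(J, H) = J²*H + H = H*J² + H = H + H*J²)
(-3548 + (-2109 + 2083))/(-192 + q(71, -34)) = (-3548 + (-2109 + 2083))/(-192 - 34*(1 + 71²)) = (-3548 - 26)/(-192 - 34*(1 + 5041)) = -3574/(-192 - 34*5042) = -3574/(-192 - 171428) = -3574/(-171620) = -3574*(-1/171620) = 1787/85810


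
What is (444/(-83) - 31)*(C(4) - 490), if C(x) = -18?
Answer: 1532636/83 ≈ 18466.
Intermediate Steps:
(444/(-83) - 31)*(C(4) - 490) = (444/(-83) - 31)*(-18 - 490) = (444*(-1/83) - 31)*(-508) = (-444/83 - 31)*(-508) = -3017/83*(-508) = 1532636/83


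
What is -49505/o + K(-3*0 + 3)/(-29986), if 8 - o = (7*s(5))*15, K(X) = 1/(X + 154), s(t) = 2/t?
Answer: 58264934494/40016317 ≈ 1456.0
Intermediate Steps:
K(X) = 1/(154 + X)
o = -34 (o = 8 - 7*(2/5)*15 = 8 - 7*(2*(⅕))*15 = 8 - 7*(⅖)*15 = 8 - 14*15/5 = 8 - 1*42 = 8 - 42 = -34)
-49505/o + K(-3*0 + 3)/(-29986) = -49505/(-34) + 1/((154 + (-3*0 + 3))*(-29986)) = -49505*(-1/34) - 1/29986/(154 + (0 + 3)) = 49505/34 - 1/29986/(154 + 3) = 49505/34 - 1/29986/157 = 49505/34 + (1/157)*(-1/29986) = 49505/34 - 1/4707802 = 58264934494/40016317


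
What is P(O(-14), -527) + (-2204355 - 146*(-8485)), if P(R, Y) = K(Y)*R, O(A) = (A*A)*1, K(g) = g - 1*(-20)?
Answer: -1064917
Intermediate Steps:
K(g) = 20 + g (K(g) = g + 20 = 20 + g)
O(A) = A**2 (O(A) = A**2*1 = A**2)
P(R, Y) = R*(20 + Y) (P(R, Y) = (20 + Y)*R = R*(20 + Y))
P(O(-14), -527) + (-2204355 - 146*(-8485)) = (-14)**2*(20 - 527) + (-2204355 - 146*(-8485)) = 196*(-507) + (-2204355 - 1*(-1238810)) = -99372 + (-2204355 + 1238810) = -99372 - 965545 = -1064917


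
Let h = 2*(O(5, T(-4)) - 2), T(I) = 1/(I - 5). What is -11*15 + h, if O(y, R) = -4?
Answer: -177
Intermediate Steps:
T(I) = 1/(-5 + I)
h = -12 (h = 2*(-4 - 2) = 2*(-6) = -12)
-11*15 + h = -11*15 - 12 = -165 - 12 = -177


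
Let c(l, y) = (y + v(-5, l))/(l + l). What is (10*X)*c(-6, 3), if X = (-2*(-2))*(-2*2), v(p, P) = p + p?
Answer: -280/3 ≈ -93.333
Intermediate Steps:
v(p, P) = 2*p
X = -16 (X = 4*(-4) = -16)
c(l, y) = (-10 + y)/(2*l) (c(l, y) = (y + 2*(-5))/(l + l) = (y - 10)/((2*l)) = (-10 + y)*(1/(2*l)) = (-10 + y)/(2*l))
(10*X)*c(-6, 3) = (10*(-16))*((1/2)*(-10 + 3)/(-6)) = -80*(-1)*(-7)/6 = -160*7/12 = -280/3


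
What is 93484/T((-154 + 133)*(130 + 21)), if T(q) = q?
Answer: -93484/3171 ≈ -29.481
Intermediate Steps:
93484/T((-154 + 133)*(130 + 21)) = 93484/(((-154 + 133)*(130 + 21))) = 93484/((-21*151)) = 93484/(-3171) = 93484*(-1/3171) = -93484/3171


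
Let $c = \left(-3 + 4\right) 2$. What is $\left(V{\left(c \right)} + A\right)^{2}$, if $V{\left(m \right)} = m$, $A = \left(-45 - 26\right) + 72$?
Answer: $9$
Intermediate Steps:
$A = 1$ ($A = -71 + 72 = 1$)
$c = 2$ ($c = 1 \cdot 2 = 2$)
$\left(V{\left(c \right)} + A\right)^{2} = \left(2 + 1\right)^{2} = 3^{2} = 9$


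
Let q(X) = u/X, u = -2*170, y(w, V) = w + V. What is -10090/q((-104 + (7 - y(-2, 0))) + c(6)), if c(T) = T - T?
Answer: -95855/34 ≈ -2819.3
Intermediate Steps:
y(w, V) = V + w
u = -340
c(T) = 0
q(X) = -340/X
-10090/q((-104 + (7 - y(-2, 0))) + c(6)) = -(52468/17 - 1009*(7 - (0 - 2))/34) = -(52468/17 - 1009*(7 - 1*(-2))/34) = -(52468/17 - 1009*(7 + 2)/34) = -10090/((-340/((-104 + 9) + 0))) = -10090/((-340/(-95 + 0))) = -10090/((-340/(-95))) = -10090/((-340*(-1/95))) = -10090/68/19 = -10090*19/68 = -95855/34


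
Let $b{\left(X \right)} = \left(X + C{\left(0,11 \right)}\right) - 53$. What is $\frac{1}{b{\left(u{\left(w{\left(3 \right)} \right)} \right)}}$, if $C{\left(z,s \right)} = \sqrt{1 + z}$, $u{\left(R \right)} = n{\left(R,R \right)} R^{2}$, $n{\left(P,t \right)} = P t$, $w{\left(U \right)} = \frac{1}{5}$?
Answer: $- \frac{625}{32499} \approx -0.019231$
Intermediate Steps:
$w{\left(U \right)} = \frac{1}{5}$
$u{\left(R \right)} = R^{4}$ ($u{\left(R \right)} = R R R^{2} = R^{2} R^{2} = R^{4}$)
$b{\left(X \right)} = -52 + X$ ($b{\left(X \right)} = \left(X + \sqrt{1 + 0}\right) - 53 = \left(X + \sqrt{1}\right) - 53 = \left(X + 1\right) - 53 = \left(1 + X\right) - 53 = -52 + X$)
$\frac{1}{b{\left(u{\left(w{\left(3 \right)} \right)} \right)}} = \frac{1}{-52 + \left(\frac{1}{5}\right)^{4}} = \frac{1}{-52 + \frac{1}{625}} = \frac{1}{- \frac{32499}{625}} = - \frac{625}{32499}$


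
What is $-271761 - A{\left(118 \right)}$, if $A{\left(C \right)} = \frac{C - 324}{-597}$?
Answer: $- \frac{162241523}{597} \approx -2.7176 \cdot 10^{5}$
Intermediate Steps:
$A{\left(C \right)} = \frac{108}{199} - \frac{C}{597}$ ($A{\left(C \right)} = \left(-324 + C\right) \left(- \frac{1}{597}\right) = \frac{108}{199} - \frac{C}{597}$)
$-271761 - A{\left(118 \right)} = -271761 - \left(\frac{108}{199} - \frac{118}{597}\right) = -271761 - \frac{206}{597} = - \frac{162241523}{597}$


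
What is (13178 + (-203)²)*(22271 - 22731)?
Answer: -25018020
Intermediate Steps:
(13178 + (-203)²)*(22271 - 22731) = (13178 + 41209)*(-460) = 54387*(-460) = -25018020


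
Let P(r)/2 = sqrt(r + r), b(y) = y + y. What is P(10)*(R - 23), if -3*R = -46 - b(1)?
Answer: -28*sqrt(5) ≈ -62.610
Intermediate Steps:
b(y) = 2*y
P(r) = 2*sqrt(2)*sqrt(r) (P(r) = 2*sqrt(r + r) = 2*sqrt(2*r) = 2*(sqrt(2)*sqrt(r)) = 2*sqrt(2)*sqrt(r))
R = 16 (R = -(-46 - 2)/3 = -1/3*(-48) = 16)
P(10)*(R - 23) = (2*sqrt(2)*sqrt(10))*(16 - 23) = (4*sqrt(5))*(-7) = -28*sqrt(5)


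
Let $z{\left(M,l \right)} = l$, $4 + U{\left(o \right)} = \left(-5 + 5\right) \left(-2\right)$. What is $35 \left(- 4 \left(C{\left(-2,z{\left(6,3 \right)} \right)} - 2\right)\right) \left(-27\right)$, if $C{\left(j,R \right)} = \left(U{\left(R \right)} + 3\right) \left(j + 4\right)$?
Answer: $-15120$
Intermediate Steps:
$U{\left(o \right)} = -4$ ($U{\left(o \right)} = -4 + \left(-5 + 5\right) \left(-2\right) = -4 + 0 \left(-2\right) = -4 + 0 = -4$)
$C{\left(j,R \right)} = -4 - j$ ($C{\left(j,R \right)} = \left(-4 + 3\right) \left(j + 4\right) = - (4 + j) = -4 - j$)
$35 \left(- 4 \left(C{\left(-2,z{\left(6,3 \right)} \right)} - 2\right)\right) \left(-27\right) = 35 \left(- 4 \left(\left(-4 - -2\right) - 2\right)\right) \left(-27\right) = 35 \left(- 4 \left(\left(-4 + 2\right) - 2\right)\right) \left(-27\right) = 35 \left(- 4 \left(-2 - 2\right)\right) \left(-27\right) = 35 \left(\left(-4\right) \left(-4\right)\right) \left(-27\right) = 35 \cdot 16 \left(-27\right) = 560 \left(-27\right) = -15120$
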